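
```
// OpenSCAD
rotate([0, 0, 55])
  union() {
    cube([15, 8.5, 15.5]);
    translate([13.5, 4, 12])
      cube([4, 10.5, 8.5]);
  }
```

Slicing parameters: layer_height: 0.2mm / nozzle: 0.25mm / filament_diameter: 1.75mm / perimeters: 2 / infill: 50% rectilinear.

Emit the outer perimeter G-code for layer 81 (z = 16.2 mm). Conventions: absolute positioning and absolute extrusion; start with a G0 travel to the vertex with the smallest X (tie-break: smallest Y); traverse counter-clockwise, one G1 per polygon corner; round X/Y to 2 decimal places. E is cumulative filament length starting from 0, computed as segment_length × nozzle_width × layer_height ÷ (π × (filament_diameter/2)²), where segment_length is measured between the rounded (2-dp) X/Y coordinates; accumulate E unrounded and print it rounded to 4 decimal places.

G0 X-4.13 Y19.38 Z16.20
G1 X4.47 Y13.35 E0.2183
G1 X6.76 Y16.63 E0.3015
G1 X-1.84 Y22.65 E0.5197
G1 X-4.13 Y19.38 E0.6027

At z = 16.2 mm: the cube does not reach this height (z outside [0, 15.5]); the cube at (13.5, 4) is present — its section is the full 4×10.5 rectangle; Merging all regions: only the 4×10.5 cube at (13.5, 4) is present, so the union is just that shape — 1 connected region; (rotated 55° about Z; rotation is an isometry so areas/perimeters/island counts are preserved). The outline is a single polygon with 4 vertices. Extrusion per mm of travel: 0.25 × 0.2 / (π × 0.875²) = 0.020788. Accumulating E over each segment gives final E = 0.6027.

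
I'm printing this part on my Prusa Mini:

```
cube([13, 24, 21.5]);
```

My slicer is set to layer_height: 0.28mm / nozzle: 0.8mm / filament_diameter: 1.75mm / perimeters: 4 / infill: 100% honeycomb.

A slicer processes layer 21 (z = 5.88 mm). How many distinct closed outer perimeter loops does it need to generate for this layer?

At z = 5.88 mm: the cube (footprint 13×24) is included at this height. The result has 1 disconnected region.

1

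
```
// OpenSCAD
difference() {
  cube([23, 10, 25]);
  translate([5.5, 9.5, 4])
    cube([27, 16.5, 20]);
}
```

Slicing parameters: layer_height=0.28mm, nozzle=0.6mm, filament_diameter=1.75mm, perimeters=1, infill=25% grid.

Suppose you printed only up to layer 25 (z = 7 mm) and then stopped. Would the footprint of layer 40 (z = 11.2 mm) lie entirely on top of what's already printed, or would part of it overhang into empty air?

Compare the two slices. At z = 7: the 23×10 cube contributes its full rectangle (area 230.00 mm²); the 27×16.5 cube at (5.5, 9.5) contributes its full rectangle (area 445.50 mm²); Subtracting the remaining from the first: starting from the 23×10 cube (230.00 mm²), the 27×16.5 cube at (5.5, 9.5) partially overlaps it — only the 8.75 mm² overlap (of its 445.50 mm²) is removed, clipping the outline — area = 221.25 mm². At z = 11.2: the cube (footprint 23×10) is included at this height (area 230.00 mm²); the cube at (5.5, 9.5) is present — its section is the full 27×16.5 rectangle (area 445.50 mm²); After the difference (first − rest): starting from the 23×10 cube (230.00 mm²), the 27×16.5 cube at (5.5, 9.5) partially overlaps it — only the 8.75 mm² overlap (of its 445.50 mm²) is removed, clipping the outline — area = 221.25 mm². Checking containment: the cross-section at z = 11.2 is a subset of the cross-section at z = 7.

entirely on top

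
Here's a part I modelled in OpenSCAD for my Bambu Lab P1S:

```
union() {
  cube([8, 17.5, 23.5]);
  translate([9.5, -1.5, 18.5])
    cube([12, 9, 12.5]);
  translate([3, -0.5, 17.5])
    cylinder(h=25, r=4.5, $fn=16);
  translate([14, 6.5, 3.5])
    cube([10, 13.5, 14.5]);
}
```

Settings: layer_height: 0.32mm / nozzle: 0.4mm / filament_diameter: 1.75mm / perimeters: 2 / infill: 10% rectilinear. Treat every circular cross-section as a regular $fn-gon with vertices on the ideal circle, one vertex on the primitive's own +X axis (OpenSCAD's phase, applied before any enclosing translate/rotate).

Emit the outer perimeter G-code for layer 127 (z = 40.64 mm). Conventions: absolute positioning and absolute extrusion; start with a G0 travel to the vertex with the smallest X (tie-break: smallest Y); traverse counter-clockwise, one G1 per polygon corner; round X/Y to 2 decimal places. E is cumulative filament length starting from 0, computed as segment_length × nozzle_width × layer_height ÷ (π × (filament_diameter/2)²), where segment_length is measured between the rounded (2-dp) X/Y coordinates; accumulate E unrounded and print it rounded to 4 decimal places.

At z = 40.64 mm: the cube does not reach this height (z outside [0, 23.5]); the cube at (9.5, -1.5) does not reach this height (z outside [18.5, 31]); the cylinder at (3, -0.5): section is a regular 16-gon, circumradius r=4.5; the cube at (14, 6.5) is not intersected at this z (z outside [3.5, 18]); Combining (union): only the r=4.5 cylinder at (3, -0.5) is present, so the union is just that shape — 1 connected region. The outline is a single polygon with 16 vertices. Extrusion per mm of travel: 0.4 × 0.32 / (π × 0.875²) = 0.053216. Accumulating E over each segment gives final E = 1.4950.

G0 X-1.50 Y-0.50 Z40.64
G1 X-1.16 Y-2.22 E0.0933
G1 X-0.18 Y-3.68 E0.1869
G1 X1.28 Y-4.66 E0.2805
G1 X3.00 Y-5.00 E0.3738
G1 X4.72 Y-4.66 E0.4671
G1 X6.18 Y-3.68 E0.5606
G1 X7.16 Y-2.22 E0.6542
G1 X7.50 Y-0.50 E0.7475
G1 X7.16 Y1.22 E0.8408
G1 X6.18 Y2.68 E0.9344
G1 X4.72 Y3.66 E1.0280
G1 X3.00 Y4.00 E1.1213
G1 X1.28 Y3.66 E1.2146
G1 X-0.18 Y2.68 E1.3082
G1 X-1.16 Y1.22 E1.4017
G1 X-1.50 Y-0.50 E1.4950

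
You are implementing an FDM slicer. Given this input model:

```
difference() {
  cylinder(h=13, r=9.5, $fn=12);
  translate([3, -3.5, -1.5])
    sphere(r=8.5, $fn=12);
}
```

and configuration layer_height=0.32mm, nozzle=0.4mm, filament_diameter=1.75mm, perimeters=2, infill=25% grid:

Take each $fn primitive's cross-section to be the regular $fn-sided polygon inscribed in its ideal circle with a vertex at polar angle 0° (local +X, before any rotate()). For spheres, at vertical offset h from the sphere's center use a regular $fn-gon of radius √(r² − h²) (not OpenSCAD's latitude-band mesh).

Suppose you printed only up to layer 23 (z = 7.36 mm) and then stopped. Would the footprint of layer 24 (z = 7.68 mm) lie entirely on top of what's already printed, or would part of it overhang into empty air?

entirely on top

Compare the two slices. At z = 7.36: the cylinder: section is a regular 12-gon, circumradius r=9.5 (area = (12/2)·9.500²·sin(360°/12) = 270.75 mm²); the sphere at (3, -3.5) is not intersected at this z (|z−center|=8.860 > r=8.5); Taking the first minus the rest: none of the subtracted shapes is present at this height, so the r=9.5 cylinder is unchanged — area = 270.75 mm². At z = 7.68: the r=9.5 cylinder gives a regular 12-gon of circumradius 9.5 (constant along its height) (area = (12/2)·9.500²·sin(360°/12) = 270.75 mm²); the sphere at (3, -3.5) is absent (|z−center|=9.180 > r=8.5); Subtracting the remaining from the first: none of the subtracted shapes is present at this height, so the r=9.5 cylinder is unchanged — area = 270.75 mm². Checking containment: the cross-section at z = 7.68 is a subset of the cross-section at z = 7.36.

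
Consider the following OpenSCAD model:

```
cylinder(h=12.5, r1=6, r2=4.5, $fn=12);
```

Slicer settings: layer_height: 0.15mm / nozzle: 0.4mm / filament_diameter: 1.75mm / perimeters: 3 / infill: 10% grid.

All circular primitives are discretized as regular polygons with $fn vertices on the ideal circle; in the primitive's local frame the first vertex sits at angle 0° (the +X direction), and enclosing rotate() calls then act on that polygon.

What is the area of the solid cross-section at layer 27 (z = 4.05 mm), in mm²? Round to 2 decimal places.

91.21 mm²

At z = 4.05 mm: the cone: at t=0.324 of its height the radius interpolates to r₁+(r₂−r₁)t = 5.514, giving a regular 12-gon of that circumradius (area = (12/2)·5.514²·sin(360°/12) = 91.21 mm²). Overall, the cross-section is a single solid region. Net area = 91.21 mm².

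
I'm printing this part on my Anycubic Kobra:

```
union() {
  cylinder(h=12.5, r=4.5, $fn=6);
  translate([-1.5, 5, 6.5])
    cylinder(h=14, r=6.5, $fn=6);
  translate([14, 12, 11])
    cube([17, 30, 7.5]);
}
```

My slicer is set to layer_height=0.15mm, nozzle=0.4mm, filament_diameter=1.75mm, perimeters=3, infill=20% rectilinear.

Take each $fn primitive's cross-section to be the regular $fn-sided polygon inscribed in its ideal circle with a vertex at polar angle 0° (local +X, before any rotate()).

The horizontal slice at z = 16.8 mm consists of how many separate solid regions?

At z = 16.8 mm: the cylinder does not reach this height (z outside [0, 12.5]); the cylinder at (-1.5, 5): section is a regular 6-gon, circumradius r=6.5; the cube at (14, 12) is present — its section is the full 17×30 rectangle; Merging all regions: the 2 present regions are separate (no shared area or edge), so areas and boundary lengths simply add and each stays a separate island — 2 connected regions. The result has 2 disconnected regions.

2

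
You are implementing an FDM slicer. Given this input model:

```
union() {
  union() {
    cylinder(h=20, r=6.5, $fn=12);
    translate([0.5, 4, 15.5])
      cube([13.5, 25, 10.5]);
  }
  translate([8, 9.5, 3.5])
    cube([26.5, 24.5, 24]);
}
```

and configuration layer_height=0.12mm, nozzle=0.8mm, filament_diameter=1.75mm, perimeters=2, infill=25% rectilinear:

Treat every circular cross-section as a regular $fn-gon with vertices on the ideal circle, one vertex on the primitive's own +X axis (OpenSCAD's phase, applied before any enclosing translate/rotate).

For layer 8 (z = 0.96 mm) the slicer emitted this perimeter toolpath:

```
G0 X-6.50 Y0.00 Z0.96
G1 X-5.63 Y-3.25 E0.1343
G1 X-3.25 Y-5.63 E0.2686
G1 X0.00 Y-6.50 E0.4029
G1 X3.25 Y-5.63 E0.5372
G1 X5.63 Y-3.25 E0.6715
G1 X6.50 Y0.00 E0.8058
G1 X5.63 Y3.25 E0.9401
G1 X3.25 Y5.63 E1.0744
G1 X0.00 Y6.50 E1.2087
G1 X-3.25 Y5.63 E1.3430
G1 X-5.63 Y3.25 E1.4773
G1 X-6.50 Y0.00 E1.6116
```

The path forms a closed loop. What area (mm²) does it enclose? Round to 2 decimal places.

Apply the shoelace formula to the sequence of (X, Y) vertices; enclosed area = 126.77 mm².

126.77 mm²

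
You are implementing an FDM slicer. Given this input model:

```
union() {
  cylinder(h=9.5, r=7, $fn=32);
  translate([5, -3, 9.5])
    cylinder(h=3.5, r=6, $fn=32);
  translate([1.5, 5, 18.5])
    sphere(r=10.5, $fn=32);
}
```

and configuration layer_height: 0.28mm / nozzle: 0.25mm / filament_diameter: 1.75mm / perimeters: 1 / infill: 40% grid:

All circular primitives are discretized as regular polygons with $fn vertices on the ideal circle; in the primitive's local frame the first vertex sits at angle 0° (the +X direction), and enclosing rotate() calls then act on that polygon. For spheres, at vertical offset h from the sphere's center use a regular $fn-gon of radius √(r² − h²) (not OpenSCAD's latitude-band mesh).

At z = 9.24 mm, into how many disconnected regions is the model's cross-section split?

At z = 9.24 mm: the cylinder: section is a regular 32-gon, circumradius r=7; the cylinder at (5, -3) is absent (z outside [9.5, 13]); the r=10.5 sphere at (1.5, 5) contributes a regular 32-gon of circumradius √(10.5²−9.26²) = 4.950; Combining (union): the regions partially overlap (shared area 49.32 mm²), so overlapping operands fuse into one piece — 1 connected region. The result has 1 disconnected region.

1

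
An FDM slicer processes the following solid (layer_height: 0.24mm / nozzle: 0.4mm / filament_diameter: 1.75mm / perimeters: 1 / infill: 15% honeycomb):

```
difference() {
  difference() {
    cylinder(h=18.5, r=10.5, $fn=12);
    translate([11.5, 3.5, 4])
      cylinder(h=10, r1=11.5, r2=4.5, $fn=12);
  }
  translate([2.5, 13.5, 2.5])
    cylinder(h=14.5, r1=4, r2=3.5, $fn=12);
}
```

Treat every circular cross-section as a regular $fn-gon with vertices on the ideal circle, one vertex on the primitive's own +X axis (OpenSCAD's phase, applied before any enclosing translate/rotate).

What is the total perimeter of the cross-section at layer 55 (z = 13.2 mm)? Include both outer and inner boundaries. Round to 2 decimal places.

66.54 mm

At z = 13.2 mm: the r=10.5 cylinder contributes a regular 12-gon of circumradius 10.5 (perimeter = 2·12·10.500·sin(180°/12) = 65.22 mm); the cone at (11.5, 3.5) (r1=11.5→r2=4.5) has section circumradius 5.060 here — a regular 12-gon (perimeter = 2·12·5.060·sin(180°/12) = 31.43 mm); Taking the first minus the rest: starting from the r=10.5 cylinder, the cone at (11.5, 3.5) partially overlaps it — only the 18.75 mm² overlap (of its 76.81 mm²) is removed, clipping the outline — boundary = 66.54 mm; the cone at (2.5, 13.5) contributes a regular 12-gon of circumradius 3.631 (interpolated between r1=4 and r2=3.5 at t=0.738) (perimeter = 2·12·3.631·sin(180°/12) = 22.55 mm); After the difference (first − rest): starting from that combined region, the cone at (2.5, 13.5) misses the remaining region (no effect) — boundary = 66.54 mm. Overall, the cross-section is a single solid region. Total boundary length (outer) = 66.54 mm.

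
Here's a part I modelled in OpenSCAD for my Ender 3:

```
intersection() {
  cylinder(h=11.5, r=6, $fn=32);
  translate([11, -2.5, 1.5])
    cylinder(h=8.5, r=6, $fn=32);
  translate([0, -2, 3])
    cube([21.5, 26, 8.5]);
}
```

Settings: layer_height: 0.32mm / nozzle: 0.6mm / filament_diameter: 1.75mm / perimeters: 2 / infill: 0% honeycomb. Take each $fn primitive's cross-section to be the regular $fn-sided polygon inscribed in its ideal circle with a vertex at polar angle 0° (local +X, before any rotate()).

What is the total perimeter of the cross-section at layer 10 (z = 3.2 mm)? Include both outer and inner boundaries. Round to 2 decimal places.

6.18 mm

At z = 3.2 mm: the r=6 cylinder contributes a regular 32-gon of circumradius 6 (perimeter = 2·32·6.000·sin(180°/32) = 37.64 mm); the r=6 cylinder at (11, -2.5) contributes a regular 32-gon of circumradius 6 (perimeter = 2·32·6.000·sin(180°/32) = 37.64 mm); the 21.5×26 cube at (0, -2) contributes its full rectangle (perimeter 95.00 mm); After intersecting: the r=6 cylinder at (11, -2.5) partially overlaps the r=6 cylinder; clipping to the common part keeps 1.81 mm²; the 21.5×26 cube at (0, -2) partially overlaps the running intersection; clipping to the common part keeps 1.40 mm² — boundary = 6.18 mm. Overall, the cross-section is a single solid region. Total boundary length (outer) = 6.18 mm.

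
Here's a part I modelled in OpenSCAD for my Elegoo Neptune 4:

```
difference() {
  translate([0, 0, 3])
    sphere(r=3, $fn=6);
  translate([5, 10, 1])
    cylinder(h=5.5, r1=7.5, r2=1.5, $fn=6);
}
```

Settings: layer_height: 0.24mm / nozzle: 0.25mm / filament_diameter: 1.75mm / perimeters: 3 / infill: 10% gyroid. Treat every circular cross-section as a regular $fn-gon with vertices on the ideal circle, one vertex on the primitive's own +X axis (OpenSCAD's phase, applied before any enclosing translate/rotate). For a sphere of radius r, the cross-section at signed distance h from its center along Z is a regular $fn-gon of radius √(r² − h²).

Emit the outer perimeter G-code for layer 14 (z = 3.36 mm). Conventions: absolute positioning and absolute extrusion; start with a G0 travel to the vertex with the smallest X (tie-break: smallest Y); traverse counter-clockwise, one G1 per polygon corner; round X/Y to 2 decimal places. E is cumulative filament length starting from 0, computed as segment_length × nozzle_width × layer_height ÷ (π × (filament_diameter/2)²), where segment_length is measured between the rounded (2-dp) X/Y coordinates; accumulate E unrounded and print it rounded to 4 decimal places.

At z = 3.36 mm: the r=3 sphere contributes a regular 6-gon of circumradius √(3²−0.36²) = 2.978; the cone at (5, 10): at t=0.429 of its height the radius interpolates to r₁+(r₂−r₁)t = 4.925, giving a regular 6-gon of that circumradius; Taking the first minus the rest: starting from the r=3 sphere, the cone at (5, 10) misses the remaining region (no effect) — 1 connected region. The outline is a single polygon with 6 vertices. Extrusion per mm of travel: 0.25 × 0.24 / (π × 0.875²) = 0.024945. Accumulating E over each segment gives final E = 0.4460.

G0 X-2.98 Y0.00 Z3.36
G1 X-1.49 Y-2.58 E0.0743
G1 X1.49 Y-2.58 E0.1487
G1 X2.98 Y0.00 E0.2230
G1 X1.49 Y2.58 E0.2973
G1 X-1.49 Y2.58 E0.3716
G1 X-2.98 Y0.00 E0.4460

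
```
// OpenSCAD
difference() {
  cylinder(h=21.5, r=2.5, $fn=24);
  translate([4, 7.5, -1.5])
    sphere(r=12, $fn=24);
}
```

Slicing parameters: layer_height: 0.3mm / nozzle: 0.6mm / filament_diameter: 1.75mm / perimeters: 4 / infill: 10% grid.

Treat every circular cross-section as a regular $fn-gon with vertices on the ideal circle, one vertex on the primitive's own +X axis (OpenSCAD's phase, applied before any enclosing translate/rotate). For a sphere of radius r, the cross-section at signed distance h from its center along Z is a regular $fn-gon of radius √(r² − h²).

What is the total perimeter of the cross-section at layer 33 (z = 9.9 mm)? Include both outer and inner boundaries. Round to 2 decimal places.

15.66 mm

At z = 9.9 mm: the r=2.5 cylinder contributes a regular 24-gon of circumradius 2.5 (perimeter = 2·24·2.500·sin(180°/24) = 15.66 mm); the r=12 sphere at (4, 7.5) contributes a regular 24-gon of circumradius √(12²−11.4²) = 3.747 (perimeter = 2·24·3.747·sin(180°/24) = 23.48 mm); Subtracting the remaining from the first: starting from the r=2.5 cylinder, the r=12 sphere at (4, 7.5) misses the remaining region (no effect) — boundary = 15.66 mm. Overall, the cross-section is a single solid region. Total boundary length (outer) = 15.66 mm.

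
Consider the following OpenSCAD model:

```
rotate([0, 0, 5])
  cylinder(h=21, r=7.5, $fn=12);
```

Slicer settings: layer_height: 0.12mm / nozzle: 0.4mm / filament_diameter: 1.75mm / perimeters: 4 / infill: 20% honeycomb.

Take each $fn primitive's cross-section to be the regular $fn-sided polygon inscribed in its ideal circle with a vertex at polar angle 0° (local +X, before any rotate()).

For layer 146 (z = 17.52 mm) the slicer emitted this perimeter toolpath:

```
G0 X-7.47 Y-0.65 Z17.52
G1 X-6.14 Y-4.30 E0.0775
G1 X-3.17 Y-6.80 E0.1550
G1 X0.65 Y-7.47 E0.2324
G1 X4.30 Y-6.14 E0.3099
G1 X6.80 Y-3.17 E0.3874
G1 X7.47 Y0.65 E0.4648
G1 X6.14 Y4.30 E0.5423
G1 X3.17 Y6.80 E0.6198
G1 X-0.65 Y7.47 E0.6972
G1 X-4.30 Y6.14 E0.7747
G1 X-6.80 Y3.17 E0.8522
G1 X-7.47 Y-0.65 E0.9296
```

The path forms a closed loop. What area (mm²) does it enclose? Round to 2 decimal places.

Apply the shoelace formula to the sequence of (X, Y) vertices; enclosed area = 168.70 mm².

168.70 mm²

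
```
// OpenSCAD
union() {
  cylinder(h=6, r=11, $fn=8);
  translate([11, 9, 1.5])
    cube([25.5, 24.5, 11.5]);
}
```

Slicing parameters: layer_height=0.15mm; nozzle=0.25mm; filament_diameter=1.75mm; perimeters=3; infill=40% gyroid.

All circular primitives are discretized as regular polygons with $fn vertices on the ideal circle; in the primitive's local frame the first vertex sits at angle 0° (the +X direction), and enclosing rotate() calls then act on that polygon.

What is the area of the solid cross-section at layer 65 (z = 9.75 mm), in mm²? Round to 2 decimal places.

At z = 9.75 mm: the cylinder is absent (z outside [0, 6]); the cube at (11, 9) (footprint 25.5×24.5) is included at this height (area 624.75 mm²); Combining (union): only the 25.5×24.5 cube at (11, 9) is present, so the union is just that shape — area = 624.75 mm². Overall, the cross-section is a single solid region. Net area = 624.75 mm².

624.75 mm²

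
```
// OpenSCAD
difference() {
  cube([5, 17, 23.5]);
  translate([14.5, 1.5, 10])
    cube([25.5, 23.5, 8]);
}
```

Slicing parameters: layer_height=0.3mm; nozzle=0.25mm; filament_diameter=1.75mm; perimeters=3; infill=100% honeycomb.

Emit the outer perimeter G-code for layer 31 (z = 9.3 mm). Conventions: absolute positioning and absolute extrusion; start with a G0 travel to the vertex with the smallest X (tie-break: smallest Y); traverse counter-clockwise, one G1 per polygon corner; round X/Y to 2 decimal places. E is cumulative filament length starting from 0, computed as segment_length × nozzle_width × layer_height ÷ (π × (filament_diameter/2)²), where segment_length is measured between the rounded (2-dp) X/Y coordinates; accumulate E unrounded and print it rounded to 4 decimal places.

G0 X0.00 Y0.00 Z9.30
G1 X5.00 Y0.00 E0.1559
G1 X5.00 Y17.00 E0.6860
G1 X0.00 Y17.00 E0.8419
G1 X0.00 Y0.00 E1.3720

At z = 9.3 mm: the 5×17 cube contributes its full rectangle; the cube at (14.5, 1.5) does not reach this height (z outside [10, 18]); Subtracting the remaining from the first: none of the subtracted shapes is present at this height, so the 5×17 cube is unchanged — 1 connected region. The outline is a single polygon with 4 vertices. Extrusion per mm of travel: 0.25 × 0.3 / (π × 0.875²) = 0.031181. Accumulating E over each segment gives final E = 1.3720.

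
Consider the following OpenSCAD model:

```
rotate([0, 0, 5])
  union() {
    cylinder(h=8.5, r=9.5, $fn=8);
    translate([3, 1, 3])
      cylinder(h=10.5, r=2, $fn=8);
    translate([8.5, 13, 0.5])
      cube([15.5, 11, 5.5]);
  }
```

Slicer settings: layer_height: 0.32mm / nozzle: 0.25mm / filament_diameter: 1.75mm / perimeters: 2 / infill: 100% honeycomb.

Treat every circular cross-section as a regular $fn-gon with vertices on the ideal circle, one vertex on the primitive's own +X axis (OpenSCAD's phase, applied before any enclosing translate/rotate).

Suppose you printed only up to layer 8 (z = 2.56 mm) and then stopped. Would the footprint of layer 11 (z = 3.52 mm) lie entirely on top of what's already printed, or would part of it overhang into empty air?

entirely on top

Compare the two slices. At z = 2.56: the r=9.5 cylinder contributes a regular 8-gon of circumradius 9.5 (area = (8/2)·9.500²·sin(360°/8) = 255.27 mm²); the cylinder at (3, 1) does not reach this height (z outside [3, 13.5]); the cube at (8.5, 13) (footprint 15.5×11) is included at this height (area 170.50 mm²); Taking the union: the 2 present regions are separate (no shared area or edge), so areas and boundary lengths simply add and each stays a separate island — area = 425.77 mm²; (whole slice rotated 5° about Z — lengths, areas and connectivity unchanged). At z = 3.52: the r=9.5 cylinder contributes a regular 8-gon of circumradius 9.5 (area = (8/2)·9.500²·sin(360°/8) = 255.27 mm²); the cylinder at (3, 1): section is a regular 8-gon, circumradius r=2 (area = (8/2)·2.000²·sin(360°/8) = 11.31 mm²); the cube at (8.5, 13) is present — its section is the full 15.5×11 rectangle (area 170.50 mm²); Combining (union): the regions partially overlap — summed areas 437.08 mm² minus the doubly-counted overlap 11.31 mm² gives 425.77 mm² — area = 425.77 mm²; (rotated 5° about Z; rotation is an isometry so areas/perimeters/island counts are preserved). Checking containment: the cross-section at z = 3.52 is a subset of the cross-section at z = 2.56.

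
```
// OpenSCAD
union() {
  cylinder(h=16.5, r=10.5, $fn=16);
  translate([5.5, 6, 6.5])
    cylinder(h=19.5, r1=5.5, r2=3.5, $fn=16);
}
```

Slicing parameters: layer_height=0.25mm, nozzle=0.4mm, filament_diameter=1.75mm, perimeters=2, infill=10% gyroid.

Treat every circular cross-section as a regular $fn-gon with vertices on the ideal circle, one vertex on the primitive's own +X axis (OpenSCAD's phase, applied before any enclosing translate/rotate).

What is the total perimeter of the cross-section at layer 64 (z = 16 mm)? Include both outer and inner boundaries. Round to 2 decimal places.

68.09 mm

At z = 16 mm: the r=10.5 cylinder gives a regular 16-gon of circumradius 10.5 (constant along its height) (perimeter = 2·16·10.500·sin(180°/16) = 65.55 mm); the cone at (5.5, 6): at t=0.487 of its height the radius interpolates to r₁+(r₂−r₁)t = 4.526, giving a regular 16-gon of that circumradius (perimeter = 2·16·4.526·sin(180°/16) = 28.25 mm); Taking the union: the regions partially overlap (shared area 48.16 mm²), so the edge portions inside another operand are dropped and the merged outline is re-measured after clipping — boundary = 68.09 mm. Overall, the cross-section is a single solid region. Total boundary length (outer) = 68.09 mm.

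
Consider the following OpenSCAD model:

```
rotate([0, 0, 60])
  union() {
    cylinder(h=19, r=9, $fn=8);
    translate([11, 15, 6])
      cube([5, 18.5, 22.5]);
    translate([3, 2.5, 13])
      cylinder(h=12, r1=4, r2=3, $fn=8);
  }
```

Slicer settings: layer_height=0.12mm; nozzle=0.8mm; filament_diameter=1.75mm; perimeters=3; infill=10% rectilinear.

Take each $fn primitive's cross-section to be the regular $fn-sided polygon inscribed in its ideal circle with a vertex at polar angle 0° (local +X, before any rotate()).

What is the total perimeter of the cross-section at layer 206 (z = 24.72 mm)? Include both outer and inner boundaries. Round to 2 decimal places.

At z = 24.72 mm: the cylinder is absent (z outside [0, 19]); the 5×18.5 cube at (11, 15) contributes its full rectangle (perimeter 47.00 mm); the cone at (3, 2.5) contributes a regular 8-gon of circumradius 3.023 (interpolated between r1=4 and r2=3 at t=0.977) (perimeter = 2·8·3.023·sin(180°/8) = 18.51 mm); Taking the union: the 2 present regions are separate (no shared area or edge), so areas and boundary lengths simply add and each stays a separate island — boundary = 65.51 mm; (rotated 60° about Z; rotation is an isometry so areas/perimeters/island counts are preserved). Overall, the cross-section has 2 separate islands. Total boundary length (outer) = 65.51 mm.

65.51 mm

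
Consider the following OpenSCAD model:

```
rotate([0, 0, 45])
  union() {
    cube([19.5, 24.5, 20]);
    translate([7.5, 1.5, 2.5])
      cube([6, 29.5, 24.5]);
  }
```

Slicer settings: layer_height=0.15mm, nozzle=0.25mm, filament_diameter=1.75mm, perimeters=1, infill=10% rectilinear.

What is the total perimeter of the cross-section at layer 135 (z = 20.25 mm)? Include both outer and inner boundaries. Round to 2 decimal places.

71.00 mm

At z = 20.25 mm: the cube does not reach this height (z outside [0, 20]); the cube at (7.5, 1.5) (footprint 6×29.5) is included at this height (perimeter 71.00 mm); Combining (union): only the 6×29.5 cube at (7.5, 1.5) is present, so the union is just that shape — boundary = 71.00 mm; (whole slice rotated 45° about Z — lengths, areas and connectivity unchanged). Overall, the cross-section is a single solid region. Total boundary length (outer) = 71.00 mm.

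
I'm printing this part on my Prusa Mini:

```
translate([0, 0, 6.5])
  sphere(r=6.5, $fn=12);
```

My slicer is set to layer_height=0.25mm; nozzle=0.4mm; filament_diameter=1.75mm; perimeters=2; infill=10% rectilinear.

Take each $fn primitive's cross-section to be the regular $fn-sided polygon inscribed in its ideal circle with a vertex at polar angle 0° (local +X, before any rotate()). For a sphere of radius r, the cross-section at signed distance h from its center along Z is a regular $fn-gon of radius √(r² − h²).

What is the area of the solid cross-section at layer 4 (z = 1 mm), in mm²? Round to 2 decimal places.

At z = 1 mm: the sphere: section is a regular 12-gon, circumradius = √(r²−h²) = √(6.5²−5.5²) = 3.464 (area = (12/2)·3.464²·sin(360°/12) = 36.00 mm²). Overall, the cross-section is a single solid region. Net area = 36.00 mm².

36.00 mm²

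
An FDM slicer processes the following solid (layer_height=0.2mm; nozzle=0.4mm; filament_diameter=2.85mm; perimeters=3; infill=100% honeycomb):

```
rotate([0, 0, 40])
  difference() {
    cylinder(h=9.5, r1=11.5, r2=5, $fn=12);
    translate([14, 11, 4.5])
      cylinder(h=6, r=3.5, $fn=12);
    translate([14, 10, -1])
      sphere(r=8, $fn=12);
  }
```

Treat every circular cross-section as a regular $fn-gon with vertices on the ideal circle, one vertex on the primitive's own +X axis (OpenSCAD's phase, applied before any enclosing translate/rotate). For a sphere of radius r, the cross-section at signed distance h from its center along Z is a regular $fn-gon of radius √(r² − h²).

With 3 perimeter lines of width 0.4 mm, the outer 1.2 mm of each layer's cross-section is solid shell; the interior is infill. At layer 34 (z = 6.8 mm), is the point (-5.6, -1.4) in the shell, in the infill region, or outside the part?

At z = 6.8 mm: the cone (r1=11.5→r2=5) has section circumradius 6.847 here — a regular 12-gon; the r=3.5 cylinder at (14, 11) contributes a regular 12-gon of circumradius 3.5; the sphere at (14, 10): section is a regular 12-gon, circumradius = √(r²−h²) = √(8²−7.8²) = 1.778; Subtracting the remaining from the first: starting from the cone, the r=3.5 cylinder at (14, 11) misses the remaining region (no effect); the r=8 sphere at (14, 10) misses the remaining region (no effect) — 1 connected region; (rotated 40° about Z; rotation is an isometry so areas/perimeters/island counts are preserved). Overall, the cross-section is a single solid region. Undo the 40° rotation: the query point maps to (-5.190, 2.527) in the un-rotated model frame. The nearest boundary edge runs (-6.85, 0.00)→(-5.93, 3.42); distance from the point to it = 0.95 mm. The point is inside the cross-section, 0.95 mm from the nearest boundary — within the 1.2 mm shell band (3 × 0.4).

shell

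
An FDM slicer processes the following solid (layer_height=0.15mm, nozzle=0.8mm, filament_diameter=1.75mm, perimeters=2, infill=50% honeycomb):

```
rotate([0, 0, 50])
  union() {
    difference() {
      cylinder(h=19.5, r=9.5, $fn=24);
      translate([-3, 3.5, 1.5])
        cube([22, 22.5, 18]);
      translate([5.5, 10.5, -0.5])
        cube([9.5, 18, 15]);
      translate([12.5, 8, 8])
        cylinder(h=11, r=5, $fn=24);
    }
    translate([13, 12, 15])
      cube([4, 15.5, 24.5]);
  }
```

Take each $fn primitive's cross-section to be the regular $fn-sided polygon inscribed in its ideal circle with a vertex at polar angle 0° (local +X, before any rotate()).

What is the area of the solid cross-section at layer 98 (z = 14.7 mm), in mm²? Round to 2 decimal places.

At z = 14.7 mm: the r=9.5 cylinder contributes a regular 24-gon of circumradius 9.5 (area = (24/2)·9.500²·sin(360°/24) = 280.30 mm²); the 22×22.5 cube at (-3, 3.5) contributes its full rectangle (area 495.00 mm²); the cube at (5.5, 10.5) is not intersected at this z (z outside [-0.5, 14.5]); the r=5 cylinder at (12.5, 8) gives a regular 24-gon of circumradius 5 (constant along its height) (area = (24/2)·5.000²·sin(360°/24) = 77.65 mm²); Taking the first minus the rest: starting from the r=9.5 cylinder (280.30 mm²), the 22×22.5 cube at (-3, 3.5) partially overlaps it — only the 55.15 mm² overlap (of its 495.00 mm²) is removed, clipping the outline; the r=5 cylinder at (12.5, 8) misses the remaining region (no effect) — area = 225.15 mm²; the cube at (13, 12) is absent (z outside [15, 39.5]); Merging all regions: only that combined region is present, so the union is just that shape — area = 225.15 mm²; (whole slice rotated 50° about Z — lengths, areas and connectivity unchanged). Overall, the cross-section is a single solid region. Net area = 225.15 mm².

225.15 mm²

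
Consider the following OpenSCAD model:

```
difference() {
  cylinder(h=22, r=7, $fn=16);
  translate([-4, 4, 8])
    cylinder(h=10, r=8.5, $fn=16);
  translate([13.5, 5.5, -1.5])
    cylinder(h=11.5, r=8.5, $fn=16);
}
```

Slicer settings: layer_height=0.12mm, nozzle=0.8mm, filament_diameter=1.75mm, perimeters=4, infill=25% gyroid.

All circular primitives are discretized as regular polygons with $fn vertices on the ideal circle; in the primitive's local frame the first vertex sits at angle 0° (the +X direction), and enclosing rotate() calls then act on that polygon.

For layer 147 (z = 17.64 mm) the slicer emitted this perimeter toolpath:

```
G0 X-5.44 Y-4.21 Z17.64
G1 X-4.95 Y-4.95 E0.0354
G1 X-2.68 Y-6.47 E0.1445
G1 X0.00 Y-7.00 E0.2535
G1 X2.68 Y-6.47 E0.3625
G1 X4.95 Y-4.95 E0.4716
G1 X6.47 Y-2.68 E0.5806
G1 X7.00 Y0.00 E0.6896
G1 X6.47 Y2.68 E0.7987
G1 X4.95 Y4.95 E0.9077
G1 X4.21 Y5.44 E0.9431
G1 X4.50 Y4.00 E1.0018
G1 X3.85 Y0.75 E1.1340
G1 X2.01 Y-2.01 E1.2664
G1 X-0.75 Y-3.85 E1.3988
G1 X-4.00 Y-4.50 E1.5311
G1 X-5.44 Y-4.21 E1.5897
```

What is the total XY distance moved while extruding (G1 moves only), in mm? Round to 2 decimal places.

Sum the Euclidean lengths of each G1 segment: total = 39.83 mm.

39.83 mm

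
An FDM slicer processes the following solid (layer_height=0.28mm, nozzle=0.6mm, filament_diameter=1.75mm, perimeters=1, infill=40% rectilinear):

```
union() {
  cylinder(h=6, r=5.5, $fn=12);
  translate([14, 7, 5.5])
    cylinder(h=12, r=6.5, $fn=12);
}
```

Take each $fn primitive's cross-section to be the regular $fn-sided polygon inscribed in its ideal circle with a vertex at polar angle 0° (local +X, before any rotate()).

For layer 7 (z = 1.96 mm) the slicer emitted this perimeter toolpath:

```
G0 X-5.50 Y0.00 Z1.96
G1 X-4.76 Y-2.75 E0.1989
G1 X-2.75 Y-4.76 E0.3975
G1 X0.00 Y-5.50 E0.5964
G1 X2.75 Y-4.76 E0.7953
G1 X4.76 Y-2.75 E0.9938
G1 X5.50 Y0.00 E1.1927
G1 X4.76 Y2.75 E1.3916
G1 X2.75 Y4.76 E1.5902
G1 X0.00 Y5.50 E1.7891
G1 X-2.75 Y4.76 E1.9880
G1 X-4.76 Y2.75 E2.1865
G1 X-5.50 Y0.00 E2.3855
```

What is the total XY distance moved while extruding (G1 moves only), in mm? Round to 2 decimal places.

34.15 mm

Sum the Euclidean lengths of each G1 segment: total = 34.15 mm.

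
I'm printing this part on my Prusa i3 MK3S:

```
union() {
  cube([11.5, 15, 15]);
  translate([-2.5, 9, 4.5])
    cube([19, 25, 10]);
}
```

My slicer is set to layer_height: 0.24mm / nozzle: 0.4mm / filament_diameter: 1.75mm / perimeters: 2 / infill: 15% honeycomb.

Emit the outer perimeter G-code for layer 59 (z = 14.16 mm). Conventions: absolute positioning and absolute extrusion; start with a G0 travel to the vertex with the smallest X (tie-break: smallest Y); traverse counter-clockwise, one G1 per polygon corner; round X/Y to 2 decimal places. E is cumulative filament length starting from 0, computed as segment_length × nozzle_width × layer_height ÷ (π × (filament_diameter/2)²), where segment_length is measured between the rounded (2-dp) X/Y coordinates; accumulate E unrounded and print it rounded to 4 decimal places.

At z = 14.16 mm: the 11.5×15 cube contributes its full rectangle; the cube at (-2.5, 9) (footprint 19×25) is included at this height; Taking the union: the regions partially overlap (shared area 69.00 mm²), so overlapping operands fuse into one piece — 1 connected region. The outline is a single polygon with 8 vertices. Extrusion per mm of travel: 0.4 × 0.24 / (π × 0.875²) = 0.039912. Accumulating E over each segment gives final E = 4.2307.

G0 X-2.50 Y9.00 Z14.16
G1 X0.00 Y9.00 E0.0998
G1 X0.00 Y0.00 E0.4590
G1 X11.50 Y0.00 E0.9180
G1 X11.50 Y9.00 E1.2772
G1 X16.50 Y9.00 E1.4767
G1 X16.50 Y34.00 E2.4746
G1 X-2.50 Y34.00 E3.2329
G1 X-2.50 Y9.00 E4.2307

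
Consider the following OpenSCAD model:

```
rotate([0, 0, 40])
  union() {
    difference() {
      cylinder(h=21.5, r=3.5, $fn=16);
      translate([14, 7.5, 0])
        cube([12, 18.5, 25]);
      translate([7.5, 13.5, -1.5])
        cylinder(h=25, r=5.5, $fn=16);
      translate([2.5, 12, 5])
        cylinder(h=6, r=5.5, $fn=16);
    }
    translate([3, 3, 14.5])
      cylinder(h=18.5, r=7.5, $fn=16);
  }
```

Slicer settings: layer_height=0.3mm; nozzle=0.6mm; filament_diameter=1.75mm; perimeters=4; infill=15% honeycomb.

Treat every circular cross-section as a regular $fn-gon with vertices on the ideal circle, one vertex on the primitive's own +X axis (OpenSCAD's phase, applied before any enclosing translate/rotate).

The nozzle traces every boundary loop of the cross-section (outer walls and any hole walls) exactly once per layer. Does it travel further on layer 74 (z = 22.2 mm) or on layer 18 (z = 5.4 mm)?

Layer 74 (z = 22.2): the cylinder is not intersected at this z (z outside [0, 21.5]); the cube at (14, 7.5) (footprint 12×18.5) is included at this height (perimeter 61.00 mm); the r=5.5 cylinder at (7.5, 13.5) contributes a regular 16-gon of circumradius 5.5 (perimeter = 2·16·5.500·sin(180°/16) = 34.34 mm); the cylinder at (2.5, 12) is absent (z outside [5, 11]); After the difference (first − rest): the first operand is absent here, so nothing remains; the r=7.5 cylinder at (3, 3) contributes a regular 16-gon of circumradius 7.5 (perimeter = 2·16·7.500·sin(180°/16) = 46.82 mm); Taking the union: only the r=7.5 cylinder at (3, 3) is present, so the union is just that shape — boundary = 46.82 mm; (whole slice rotated 40° about Z — lengths, areas and connectivity unchanged). So its perimeter = 46.82 mm. Layer 18 (z = 5.4): the r=3.5 cylinder gives a regular 16-gon of circumradius 3.5 (constant along its height) (perimeter = 2·16·3.500·sin(180°/16) = 21.85 mm); the cube at (14, 7.5) is present — its section is the full 12×18.5 rectangle (perimeter 61.00 mm); the r=5.5 cylinder at (7.5, 13.5) gives a regular 16-gon of circumradius 5.5 (constant along its height) (perimeter = 2·16·5.500·sin(180°/16) = 34.34 mm); the r=5.5 cylinder at (2.5, 12) gives a regular 16-gon of circumradius 5.5 (constant along its height) (perimeter = 2·16·5.500·sin(180°/16) = 34.34 mm); After the difference (first − rest): starting from the r=3.5 cylinder, the 12×18.5 cube at (14, 7.5) misses the remaining region (no effect); the r=5.5 cylinder at (7.5, 13.5) misses the remaining region (no effect); the r=5.5 cylinder at (2.5, 12) misses the remaining region (no effect) — boundary = 21.85 mm; the cylinder at (3, 3) does not reach this height (z outside [14.5, 33]); Combining (union): only the result so far is present, so the union is just that shape — boundary = 21.85 mm; (whole slice rotated 40° about Z — lengths, areas and connectivity unchanged). So its perimeter = 21.85 mm. Layer 74 is larger (46.82 vs 21.85 mm).

layer 74 (z = 22.2 mm)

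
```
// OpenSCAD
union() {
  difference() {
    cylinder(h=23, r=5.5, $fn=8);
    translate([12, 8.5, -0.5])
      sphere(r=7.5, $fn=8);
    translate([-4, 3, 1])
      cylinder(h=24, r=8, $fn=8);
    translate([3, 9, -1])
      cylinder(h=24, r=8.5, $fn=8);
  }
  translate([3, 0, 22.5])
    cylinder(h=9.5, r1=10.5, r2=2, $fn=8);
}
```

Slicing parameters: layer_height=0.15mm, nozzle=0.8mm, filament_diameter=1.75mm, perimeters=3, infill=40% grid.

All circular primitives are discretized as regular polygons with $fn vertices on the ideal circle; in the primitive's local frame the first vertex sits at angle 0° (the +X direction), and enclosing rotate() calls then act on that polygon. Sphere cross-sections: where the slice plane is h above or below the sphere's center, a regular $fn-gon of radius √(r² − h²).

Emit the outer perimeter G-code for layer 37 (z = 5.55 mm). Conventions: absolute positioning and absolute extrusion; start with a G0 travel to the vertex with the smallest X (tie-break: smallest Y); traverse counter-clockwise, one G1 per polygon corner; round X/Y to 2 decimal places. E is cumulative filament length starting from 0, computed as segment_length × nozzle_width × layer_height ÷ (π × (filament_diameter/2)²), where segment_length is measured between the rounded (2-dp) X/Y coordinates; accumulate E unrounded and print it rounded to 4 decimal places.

At z = 5.55 mm: the r=5.5 cylinder gives a regular 8-gon of circumradius 5.5 (constant along its height); the r=7.5 sphere at (12, 8.5) contributes a regular 8-gon of circumradius √(7.5²−6.05²) = 4.433; the r=8 cylinder at (-4, 3) contributes a regular 8-gon of circumradius 8; the r=8.5 cylinder at (3, 9) contributes a regular 8-gon of circumradius 8.5; Subtracting the remaining from the first: starting from the r=5.5 cylinder, the r=7.5 sphere at (12, 8.5) misses the remaining region (no effect); the r=8 cylinder at (-4, 3) partially overlaps it — only the 63.05 mm² overlap (of its 181.02 mm²) is removed, clipping the outline; the r=8.5 cylinder at (3, 9) partially overlaps it — only the 2.55 mm² overlap (of its 204.35 mm²) is removed, clipping the outline — 1 connected region; the cone at (3, 0) is not intersected at this z (z outside [22.5, 32]); Taking the union: only that combined region is present, so the union is just that shape — 1 connected region. The outline is a single polygon with 8 vertices. Extrusion per mm of travel: 0.8 × 0.15 / (π × 0.875²) = 0.049890. Accumulating E over each segment gives final E = 1.1397.

G0 X-2.60 Y-4.42 Z5.55
G1 X0.00 Y-5.50 E0.1405
G1 X3.89 Y-3.89 E0.3505
G1 X5.50 Y0.00 E0.5605
G1 X4.96 Y1.31 E0.6312
G1 X3.00 Y0.50 E0.7370
G1 X2.97 Y0.51 E0.7386
G1 X1.66 Y-2.66 E0.9097
G1 X-2.60 Y-4.42 E1.1397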